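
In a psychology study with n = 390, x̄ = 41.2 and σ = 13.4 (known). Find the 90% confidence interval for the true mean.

CI = x̄ ± z*(σ/√n) = 41.2 ± 1.645(13.4/√390) = 41.2 ± 1.12 = (40.08, 42.32)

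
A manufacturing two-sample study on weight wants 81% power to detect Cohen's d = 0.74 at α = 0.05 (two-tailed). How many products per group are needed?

z_{α/2} = 1.96, z_β = Φ⁻¹(0.81) = 0.878. For medium effect (d = 0.74): n per group = 2(z_{α/2} + z_β)²/d² = 2(1.96 + 0.878)²/0.74² = 29.4 → 30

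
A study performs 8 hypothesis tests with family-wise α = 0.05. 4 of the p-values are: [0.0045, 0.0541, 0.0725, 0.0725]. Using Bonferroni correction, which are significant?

Bonferroni α = 0.05/8 = 0.00625. Significant p-values: [0.0045]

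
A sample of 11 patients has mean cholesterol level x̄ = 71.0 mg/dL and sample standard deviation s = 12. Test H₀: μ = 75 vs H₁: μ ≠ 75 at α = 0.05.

t = (x̄ - μ₀)/(s/√n) = (71.0 - 75)/(12/√11) = -1.106. df = 10, critical t = ±2.228. Fail to reject H₀.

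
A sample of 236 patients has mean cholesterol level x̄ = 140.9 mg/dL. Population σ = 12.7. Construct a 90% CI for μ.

CI = x̄ ± z*(σ/√n) = 140.9 ± 1.645(12.7/√236) = 140.9 ± 1.36 = (139.54, 142.26)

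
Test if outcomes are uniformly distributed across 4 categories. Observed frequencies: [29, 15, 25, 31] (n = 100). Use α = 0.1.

Expected = 25 each. χ² = Σ(O-E)²/E = 6.08. df = 3, critical value = 6.251. Fail to reject H₀.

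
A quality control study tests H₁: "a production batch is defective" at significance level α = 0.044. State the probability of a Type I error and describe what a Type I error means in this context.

P(Type I error) = α = 0.044. A Type I error is rejecting H₀ when H₀ is actually true (false positive) — here, concluding that a production batch is defective when in fact this is not the case. Consequence: scrapping a good batch — wasted material and cost for no reason.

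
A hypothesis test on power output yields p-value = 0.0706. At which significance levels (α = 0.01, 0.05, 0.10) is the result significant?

p = 0.0706. Significant at: α = 0.1.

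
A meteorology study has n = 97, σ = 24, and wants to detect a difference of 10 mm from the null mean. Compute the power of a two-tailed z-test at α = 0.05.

SE = σ/√n = 24/√97 = 2.437. Non-centrality λ = d/SE = 10/2.437 = 4.104. Power ≈ Φ(λ - z_{α/2}) = Φ(4.104 - 1.96) = Φ(2.144) = 0.984.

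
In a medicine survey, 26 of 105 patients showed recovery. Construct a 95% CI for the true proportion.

p̂ = 0.248. CI = p̂ ± z*√(p̂(1-p̂)/n) = (0.165, 0.33)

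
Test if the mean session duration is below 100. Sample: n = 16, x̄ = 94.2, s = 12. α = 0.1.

t = (94.2 - 100)/(12/√16) = -1.933, df = 15. Critical t = -1.341. Reject H₀.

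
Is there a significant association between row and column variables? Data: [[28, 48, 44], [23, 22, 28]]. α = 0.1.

χ² = 2.4. df = 2, critical = 4.605. Fail to reject H₀. No evidence of dependence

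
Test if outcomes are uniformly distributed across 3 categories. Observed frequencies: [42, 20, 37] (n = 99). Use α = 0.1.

Expected = 33 each. χ² = Σ(O-E)²/E = 8.061. df = 2, critical value = 4.605. Reject H₀.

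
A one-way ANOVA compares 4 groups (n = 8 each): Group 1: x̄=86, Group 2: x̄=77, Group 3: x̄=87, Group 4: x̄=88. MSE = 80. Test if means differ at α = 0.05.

Grand mean = 84.5. SS_between = 616.0, MS_between = 205.33. F = 2.567, F_crit ≈ 2.947. Fail to reject H₀.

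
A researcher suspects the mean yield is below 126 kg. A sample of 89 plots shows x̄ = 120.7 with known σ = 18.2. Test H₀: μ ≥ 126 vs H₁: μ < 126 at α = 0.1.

z = -2.747. Critical value: -1.28. Reject H₀.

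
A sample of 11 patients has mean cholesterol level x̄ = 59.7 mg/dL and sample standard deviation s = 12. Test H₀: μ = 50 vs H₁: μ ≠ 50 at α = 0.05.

t = (x̄ - μ₀)/(s/√n) = (59.7 - 50)/(12/√11) = 2.681. df = 10, critical t = ±2.228. Reject H₀.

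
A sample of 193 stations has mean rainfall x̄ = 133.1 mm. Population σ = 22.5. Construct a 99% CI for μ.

CI = x̄ ± z*(σ/√n) = 133.1 ± 2.576(22.5/√193) = 133.1 ± 4.17 = (128.93, 137.27)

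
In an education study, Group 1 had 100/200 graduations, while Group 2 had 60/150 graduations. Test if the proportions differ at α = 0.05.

p̂₁ = 0.5, p̂₂ = 0.4, pooled p̂ = 0.457. z = 1.858. Critical: ±1.96. Fail to reject H₀.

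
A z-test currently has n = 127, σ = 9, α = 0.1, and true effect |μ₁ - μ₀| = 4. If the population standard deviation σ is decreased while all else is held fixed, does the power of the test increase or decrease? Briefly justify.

Power increases: a smaller σ shrinks the standard error σ/√n, moving the sampling distribution under H₁ further from the critical value.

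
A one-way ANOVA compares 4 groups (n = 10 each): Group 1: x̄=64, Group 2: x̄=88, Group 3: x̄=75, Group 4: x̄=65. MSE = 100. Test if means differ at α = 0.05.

Grand mean = 73.0. SS_between = 3740.0, MS_between = 1246.67. F = 12.467, F_crit ≈ 2.866. Reject H₀.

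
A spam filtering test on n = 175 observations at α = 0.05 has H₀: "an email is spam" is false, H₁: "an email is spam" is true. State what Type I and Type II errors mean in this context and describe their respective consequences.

Type I (false positive): concluding that an email is spam when it is not — a legitimate email is sent to the spam folder and the user misses it. Type II (false negative): failing to conclude that an email is spam when it is — a spam email lands in the inbox. Which is costlier depends on domain priorities and is a judgement call rather than a statistical fact.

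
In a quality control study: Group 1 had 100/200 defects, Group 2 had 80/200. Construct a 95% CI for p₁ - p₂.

p̂₁ = 0.5, p̂₂ = 0.4. Difference = 0.1. CI = (0.003, 0.197)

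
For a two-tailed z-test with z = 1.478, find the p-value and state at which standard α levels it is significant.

p = 2·P(Z > |1.478|) = 2·(1 - Φ(1.478)) ≈ 0.1394. Not significant at any standard level.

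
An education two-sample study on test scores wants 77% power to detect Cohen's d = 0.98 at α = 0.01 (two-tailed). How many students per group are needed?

z_{α/2} = 2.576, z_β = Φ⁻¹(0.77) = 0.739. For large effect (d = 0.98): n per group = 2(z_{α/2} + z_β)²/d² = 2(2.576 + 0.739)²/0.98² = 22.9 → 23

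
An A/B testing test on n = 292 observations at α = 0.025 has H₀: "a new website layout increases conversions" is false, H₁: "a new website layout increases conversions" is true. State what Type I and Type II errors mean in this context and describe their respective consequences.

Type I (false positive): concluding that a new website layout increases conversions when it is not — rolling out a layout that doesn't actually help — wasted engineering effort. Type II (false negative): failing to conclude that a new website layout increases conversions when it is — discarding a layout that would have improved conversions — lost revenue. Which is costlier depends on domain priorities and is a judgement call rather than a statistical fact.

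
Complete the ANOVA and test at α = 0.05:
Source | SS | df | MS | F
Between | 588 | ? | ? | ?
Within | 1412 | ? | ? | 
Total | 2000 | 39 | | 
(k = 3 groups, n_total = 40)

df_between = 2, df_within = 37. MS_between = 294.0, MS_within = 38.16. F = 7.704, F_crit ≈ 3.252. Reject H₀.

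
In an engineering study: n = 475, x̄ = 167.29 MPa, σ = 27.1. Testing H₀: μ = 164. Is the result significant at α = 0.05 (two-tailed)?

z = (167.29 - 164)/(27.1/√475) = 2.646. Since |z| > 1.96, significant at α = 0.05.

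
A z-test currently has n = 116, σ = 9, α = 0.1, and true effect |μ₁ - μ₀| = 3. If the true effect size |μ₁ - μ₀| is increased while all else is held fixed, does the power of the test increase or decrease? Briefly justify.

Power increases: a larger true effect increases the non-centrality λ = |μ₁ - μ₀|/(σ/√n).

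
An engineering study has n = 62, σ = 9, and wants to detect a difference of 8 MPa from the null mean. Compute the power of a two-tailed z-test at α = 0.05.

SE = σ/√n = 9/√62 = 1.143. Non-centrality λ = d/SE = 8/1.143 = 6.999. Power ≈ Φ(λ - z_{α/2}) = Φ(6.999 - 1.96) = Φ(5.039) = 1.0.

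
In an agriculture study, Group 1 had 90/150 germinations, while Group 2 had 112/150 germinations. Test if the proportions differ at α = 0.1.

p̂₁ = 0.6, p̂₂ = 0.747, pooled p̂ = 0.673. z = -2.708. Critical: ±1.645. Reject H₀.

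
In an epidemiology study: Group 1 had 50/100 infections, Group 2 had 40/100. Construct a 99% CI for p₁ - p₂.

p̂₁ = 0.5, p̂₂ = 0.4. Difference = 0.1. CI = (-0.08, 0.28)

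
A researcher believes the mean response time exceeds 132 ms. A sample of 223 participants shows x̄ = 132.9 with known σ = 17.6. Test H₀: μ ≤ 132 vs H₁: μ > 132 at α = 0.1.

z = 0.764. Critical value: 1.28. Fail to reject H₀.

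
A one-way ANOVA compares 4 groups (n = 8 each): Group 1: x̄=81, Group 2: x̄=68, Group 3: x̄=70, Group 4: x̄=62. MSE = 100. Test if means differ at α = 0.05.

Grand mean = 70.25. SS_between = 1510.0, MS_between = 503.33. F = 5.033, F_crit ≈ 2.947. Reject H₀.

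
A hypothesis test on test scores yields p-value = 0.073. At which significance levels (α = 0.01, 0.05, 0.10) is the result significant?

p = 0.073. Significant at: α = 0.1.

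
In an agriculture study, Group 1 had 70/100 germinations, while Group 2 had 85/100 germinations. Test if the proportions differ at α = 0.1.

p̂₁ = 0.7, p̂₂ = 0.85, pooled p̂ = 0.775. z = -2.54. Critical: ±1.645. Reject H₀.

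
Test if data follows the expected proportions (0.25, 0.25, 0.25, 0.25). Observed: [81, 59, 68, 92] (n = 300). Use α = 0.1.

Expected: [75.0, 75.0, 75.0, 75.0]. χ² = 8.4. df = 3, critical = 6.251. Reject H₀.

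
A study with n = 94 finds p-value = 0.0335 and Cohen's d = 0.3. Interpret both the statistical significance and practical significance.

Statistically significant (p = 0.0335 < 0.05). Cohen's d = 0.3 indicates a small effect size. Both statistical and practical significance should be considered.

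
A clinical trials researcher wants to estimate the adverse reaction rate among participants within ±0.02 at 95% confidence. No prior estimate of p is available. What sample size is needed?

Conservative approach: use p = 0.5 (maximizes p(1-p) = 0.25). n = z²(0.25)/E² = 1.96²×0.25/0.02² = 2401.0 → n = 2401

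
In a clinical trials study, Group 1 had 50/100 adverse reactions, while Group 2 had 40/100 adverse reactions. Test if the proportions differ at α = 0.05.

p̂₁ = 0.5, p̂₂ = 0.4, pooled p̂ = 0.45. z = 1.421. Critical: ±1.96. Fail to reject H₀.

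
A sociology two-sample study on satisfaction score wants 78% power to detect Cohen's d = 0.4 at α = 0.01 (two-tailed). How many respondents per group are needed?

z_{α/2} = 2.576, z_β = Φ⁻¹(0.78) = 0.772. For small effect (d = 0.4): n per group = 2(z_{α/2} + z_β)²/d² = 2(2.576 + 0.772)²/0.4² = 140.1 → 141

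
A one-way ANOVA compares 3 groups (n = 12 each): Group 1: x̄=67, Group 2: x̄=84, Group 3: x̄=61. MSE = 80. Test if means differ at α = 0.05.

Grand mean = 70.67. SS_between = 3416.0, MS_between = 1708.0. F = 21.35, F_crit ≈ 3.285. Reject H₀.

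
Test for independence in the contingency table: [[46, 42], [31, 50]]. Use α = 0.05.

χ² = 3.334. df = 1, critical = 3.841. Fail to reject H₀. No evidence of dependence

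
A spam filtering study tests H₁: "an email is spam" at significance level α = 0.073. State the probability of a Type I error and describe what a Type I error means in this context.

P(Type I error) = α = 0.073. A Type I error is rejecting H₀ when H₀ is actually true (false positive) — here, concluding that an email is spam when in fact this is not the case. Consequence: a legitimate email is sent to the spam folder and the user misses it.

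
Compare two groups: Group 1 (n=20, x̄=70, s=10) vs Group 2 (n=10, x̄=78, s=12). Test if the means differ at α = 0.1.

Pooled sp = 10.68. t = -1.933, df = 28. Critical t = ±1.701. Reject H₀.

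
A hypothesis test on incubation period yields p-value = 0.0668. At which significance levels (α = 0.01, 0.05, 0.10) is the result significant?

p = 0.0668. Significant at: α = 0.1.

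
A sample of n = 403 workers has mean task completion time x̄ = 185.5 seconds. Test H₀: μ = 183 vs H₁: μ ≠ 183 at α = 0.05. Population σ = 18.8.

z = (x̄ - μ₀)/(σ/√n) = (185.5 - 183)/(18.8/√403) = 2.67. Critical value: ±1.96. Since |2.67| > 1.96, Reject H₀.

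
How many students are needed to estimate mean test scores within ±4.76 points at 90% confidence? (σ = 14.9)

n = (z*σ/E)² = (1.645×14.9/4.76)² = 26.5 → n = 27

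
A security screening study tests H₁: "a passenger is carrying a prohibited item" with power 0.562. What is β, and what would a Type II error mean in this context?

β = 1 - power = 1 - 0.562 = 0.438. A Type II error is failing to reject H₀ when H₀ is false (false negative) — here, failing to conclude that a passenger is carrying a prohibited item when in fact it is true. Consequence: letting a prohibited item through — security breach.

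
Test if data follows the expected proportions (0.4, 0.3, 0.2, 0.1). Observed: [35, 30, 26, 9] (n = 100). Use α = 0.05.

Expected: [40.0, 30.0, 20.0, 10.0]. χ² = 2.525. df = 3, critical = 7.815. Fail to reject H₀.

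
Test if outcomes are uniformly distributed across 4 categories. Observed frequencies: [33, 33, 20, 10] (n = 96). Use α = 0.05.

Expected = 24 each. χ² = Σ(O-E)²/E = 15.583. df = 3, critical value = 7.815. Reject H₀.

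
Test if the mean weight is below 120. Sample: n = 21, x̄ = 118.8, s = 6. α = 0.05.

t = (118.8 - 120)/(6/√21) = -0.917, df = 20. Critical t = -1.725. Fail to reject H₀.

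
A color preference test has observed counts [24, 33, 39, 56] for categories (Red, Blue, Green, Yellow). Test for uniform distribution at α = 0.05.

Expected = 38 each. χ² = Σ(O-E)²/E = 14.368. df = 3, critical value = 7.815. Reject H₀.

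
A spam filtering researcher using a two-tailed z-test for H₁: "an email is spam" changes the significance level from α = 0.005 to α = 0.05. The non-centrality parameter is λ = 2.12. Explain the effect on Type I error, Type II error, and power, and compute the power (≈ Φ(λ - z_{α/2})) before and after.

Increasing α from 0.005 to 0.05:
• Type I error rate increases (α is the Type I rate by definition).
• Critical value moves from z_{α/2} = 2.807 to 1.96, so power = Φ(λ - z_{α/2}) goes from Φ(2.12 - 2.807) = 0.246 to Φ(2.12 - 1.96) = 0.564.
• Type II error rate β = 1 - power therefore decreases (0.754 → 0.436).
Appropriate when false negatives are costly — here, a spam email lands in the inbox.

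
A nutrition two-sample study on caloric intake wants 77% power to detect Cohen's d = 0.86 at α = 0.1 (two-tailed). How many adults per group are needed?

z_{α/2} = 1.645, z_β = Φ⁻¹(0.77) = 0.739. For large effect (d = 0.86): n per group = 2(z_{α/2} + z_β)²/d² = 2(1.645 + 0.739)²/0.86² = 15.4 → 16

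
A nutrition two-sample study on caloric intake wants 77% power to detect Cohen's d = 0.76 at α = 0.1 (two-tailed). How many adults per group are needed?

z_{α/2} = 1.645, z_β = Φ⁻¹(0.77) = 0.739. For medium effect (d = 0.76): n per group = 2(z_{α/2} + z_β)²/d² = 2(1.645 + 0.739)²/0.76² = 19.7 → 20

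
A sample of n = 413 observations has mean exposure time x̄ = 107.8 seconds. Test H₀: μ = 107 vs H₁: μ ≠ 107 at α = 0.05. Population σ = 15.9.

z = (x̄ - μ₀)/(σ/√n) = (107.8 - 107)/(15.9/√413) = 1.023. Critical value: ±1.96. Since |1.023| ≤ 1.96, Fail to reject H₀.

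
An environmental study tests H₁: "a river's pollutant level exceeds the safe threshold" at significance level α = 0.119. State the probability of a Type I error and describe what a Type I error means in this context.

P(Type I error) = α = 0.119. A Type I error is rejecting H₀ when H₀ is actually true (false positive) — here, concluding that a river's pollutant level exceeds the safe threshold when in fact this is not the case. Consequence: shutting down a compliant factory unnecessarily.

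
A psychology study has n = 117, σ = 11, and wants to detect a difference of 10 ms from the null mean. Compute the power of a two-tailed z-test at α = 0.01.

SE = σ/√n = 11/√117 = 1.017. Non-centrality λ = d/SE = 10/1.017 = 9.833. Power ≈ Φ(λ - z_{α/2}) = Φ(9.833 - 2.576) = Φ(7.257) = 1.0.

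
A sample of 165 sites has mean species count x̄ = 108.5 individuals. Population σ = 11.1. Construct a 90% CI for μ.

CI = x̄ ± z*(σ/√n) = 108.5 ± 1.645(11.1/√165) = 108.5 ± 1.42 = (107.08, 109.92)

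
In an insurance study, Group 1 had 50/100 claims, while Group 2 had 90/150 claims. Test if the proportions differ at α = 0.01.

p̂₁ = 0.5, p̂₂ = 0.6, pooled p̂ = 0.56. z = -1.56. Critical: ±2.576. Fail to reject H₀.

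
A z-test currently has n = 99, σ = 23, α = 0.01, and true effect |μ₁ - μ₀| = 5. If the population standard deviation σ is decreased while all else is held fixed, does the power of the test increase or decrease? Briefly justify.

Power increases: a smaller σ shrinks the standard error σ/√n, moving the sampling distribution under H₁ further from the critical value.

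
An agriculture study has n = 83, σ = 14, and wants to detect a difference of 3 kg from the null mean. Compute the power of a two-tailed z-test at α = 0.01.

SE = σ/√n = 14/√83 = 1.537. Non-centrality λ = d/SE = 3/1.537 = 1.952. Power ≈ Φ(λ - z_{α/2}) = Φ(1.952 - 2.576) = Φ(-0.624) = 0.266.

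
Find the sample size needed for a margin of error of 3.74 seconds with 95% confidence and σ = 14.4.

n = (z*σ/E)² = (1.96×14.4/3.74)² = 57.0 → n = 57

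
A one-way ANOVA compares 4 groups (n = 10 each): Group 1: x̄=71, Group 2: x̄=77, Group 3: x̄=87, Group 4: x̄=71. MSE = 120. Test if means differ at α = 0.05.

Grand mean = 76.5. SS_between = 1710.0, MS_between = 570.0. F = 4.75, F_crit ≈ 2.866. Reject H₀.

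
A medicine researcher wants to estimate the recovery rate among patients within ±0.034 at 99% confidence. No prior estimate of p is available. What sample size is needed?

Conservative approach: use p = 0.5 (maximizes p(1-p) = 0.25). n = z²(0.25)/E² = 2.576²×0.25/0.034² = 1435.1 → n = 1436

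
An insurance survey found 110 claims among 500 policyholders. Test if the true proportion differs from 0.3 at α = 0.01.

p̂ = 0.22, p₀ = 0.3. z = (p̂ - p₀)/√(p₀(1-p₀)/n) = -3.904. Critical: ±2.576. Reject H₀.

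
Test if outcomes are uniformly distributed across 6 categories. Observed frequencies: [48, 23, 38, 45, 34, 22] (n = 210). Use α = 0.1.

Expected = 35 each. χ² = Σ(O-E)²/E = 16.914. df = 5, critical value = 9.236. Reject H₀.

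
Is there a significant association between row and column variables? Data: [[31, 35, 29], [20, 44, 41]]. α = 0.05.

χ² = 4.967. df = 2, critical = 5.991. Fail to reject H₀. No evidence of dependence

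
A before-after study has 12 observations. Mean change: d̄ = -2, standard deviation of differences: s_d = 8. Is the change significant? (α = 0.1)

t = d̄/(s_d/√n) = -2/(8/√12) = -0.866. df = 11, critical t = ±1.796. Fail to reject H₀.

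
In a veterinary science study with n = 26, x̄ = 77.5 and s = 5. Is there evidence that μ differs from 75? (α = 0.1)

t = (x̄ - μ₀)/(s/√n) = (77.5 - 75)/(5/√26) = 2.55. df = 25, critical t = ±1.708. Reject H₀.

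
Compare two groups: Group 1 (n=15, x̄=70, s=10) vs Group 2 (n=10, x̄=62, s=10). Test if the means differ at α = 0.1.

Pooled sp = 10.0. t = 1.96, df = 23. Critical t = ±1.714. Reject H₀.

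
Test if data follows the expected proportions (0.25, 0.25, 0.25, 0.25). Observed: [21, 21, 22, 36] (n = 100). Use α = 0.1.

Expected: [25.0, 25.0, 25.0, 25.0]. χ² = 6.48. df = 3, critical = 6.251. Reject H₀.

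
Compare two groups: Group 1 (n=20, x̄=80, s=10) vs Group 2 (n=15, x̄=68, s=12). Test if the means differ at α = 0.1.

Pooled sp = 10.89. t = 3.225, df = 33. Critical t = ±1.692. Reject H₀.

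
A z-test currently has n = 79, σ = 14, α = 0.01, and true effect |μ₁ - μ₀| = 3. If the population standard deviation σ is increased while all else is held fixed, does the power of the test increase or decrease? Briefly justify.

Power decreases: a larger σ inflates the standard error σ/√n, pulling the sampling distribution under H₁ back toward the critical value.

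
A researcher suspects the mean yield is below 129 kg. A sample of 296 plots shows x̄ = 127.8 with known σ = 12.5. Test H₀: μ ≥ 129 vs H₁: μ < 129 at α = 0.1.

z = -1.652. Critical value: -1.28. Reject H₀.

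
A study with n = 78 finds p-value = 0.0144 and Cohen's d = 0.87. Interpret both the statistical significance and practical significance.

Statistically significant (p = 0.0144 < 0.05). Cohen's d = 0.87 indicates a large effect size. Both statistical and practical significance should be considered.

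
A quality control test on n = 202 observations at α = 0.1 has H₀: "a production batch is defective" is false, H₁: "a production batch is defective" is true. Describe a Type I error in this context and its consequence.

Type I error: rejecting H₀ when it is true — concluding that a production batch is defective when in fact it is not. Consequence: scrapping a good batch — wasted material and cost for no reason.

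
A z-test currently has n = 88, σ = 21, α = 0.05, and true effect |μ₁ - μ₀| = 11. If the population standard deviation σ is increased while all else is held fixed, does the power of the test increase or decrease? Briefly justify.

Power decreases: a larger σ inflates the standard error σ/√n, pulling the sampling distribution under H₁ back toward the critical value.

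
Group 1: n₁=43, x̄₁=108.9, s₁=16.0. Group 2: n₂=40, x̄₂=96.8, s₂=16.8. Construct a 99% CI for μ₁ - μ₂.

Difference = 12.1. SE = √(16.0²/43 + 16.8²/40) = 3.607. CI = (2.81, 21.39)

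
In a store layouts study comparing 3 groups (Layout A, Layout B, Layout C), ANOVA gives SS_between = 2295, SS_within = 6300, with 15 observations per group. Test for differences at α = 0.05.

df_between = 2, df_within = 42. F = MS_between/MS_within = 1147.5/150.0 = 7.65. F_crit ≈ 3.22. Reject H₀. At least one mean differs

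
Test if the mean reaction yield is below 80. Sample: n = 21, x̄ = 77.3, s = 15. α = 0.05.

t = (77.3 - 80)/(15/√21) = -0.825, df = 20. Critical t = -1.725. Fail to reject H₀.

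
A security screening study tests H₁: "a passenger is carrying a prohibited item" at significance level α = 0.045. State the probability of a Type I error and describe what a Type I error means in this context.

P(Type I error) = α = 0.045. A Type I error is rejecting H₀ when H₀ is actually true (false positive) — here, concluding that a passenger is carrying a prohibited item when in fact this is not the case. Consequence: detaining an innocent passenger — delay and inconvenience.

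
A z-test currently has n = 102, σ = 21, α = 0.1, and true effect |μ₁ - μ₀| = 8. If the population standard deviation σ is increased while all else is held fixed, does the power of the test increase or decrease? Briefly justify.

Power decreases: a larger σ inflates the standard error σ/√n, pulling the sampling distribution under H₁ back toward the critical value.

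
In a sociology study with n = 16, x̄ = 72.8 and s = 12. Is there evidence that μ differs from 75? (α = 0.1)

t = (x̄ - μ₀)/(s/√n) = (72.8 - 75)/(12/√16) = -0.733. df = 15, critical t = ±1.753. Fail to reject H₀.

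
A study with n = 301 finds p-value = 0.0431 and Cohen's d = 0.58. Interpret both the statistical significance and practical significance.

Statistically significant (p = 0.0431 < 0.05). Cohen's d = 0.58 indicates a medium effect size. Both statistical and practical significance should be considered.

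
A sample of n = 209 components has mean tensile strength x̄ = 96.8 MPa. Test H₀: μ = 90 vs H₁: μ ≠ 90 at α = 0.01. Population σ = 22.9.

z = (x̄ - μ₀)/(σ/√n) = (96.8 - 90)/(22.9/√209) = 4.293. Critical value: ±2.576. Since |4.293| > 2.576, Reject H₀.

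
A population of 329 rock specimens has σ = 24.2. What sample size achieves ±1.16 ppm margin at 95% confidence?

Without FPC: n₀ = (1.96×24.2/1.16)² = 1671.964. With FPC: n = n₀N/(n₀+N-1) = 275.04 → n = 276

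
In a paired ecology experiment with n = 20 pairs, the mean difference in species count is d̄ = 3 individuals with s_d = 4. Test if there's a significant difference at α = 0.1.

t = d̄/(s_d/√n) = 3/(4/√20) = 3.354. df = 19, critical t = ±1.729. Reject H₀.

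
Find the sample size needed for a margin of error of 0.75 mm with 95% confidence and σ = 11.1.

n = (z*σ/E)² = (1.96×11.1/0.75)² = 841.5 → n = 842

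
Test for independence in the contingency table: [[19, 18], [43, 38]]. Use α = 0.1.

χ² = 0.031. df = 1, critical = 2.706. Fail to reject H₀. No evidence of dependence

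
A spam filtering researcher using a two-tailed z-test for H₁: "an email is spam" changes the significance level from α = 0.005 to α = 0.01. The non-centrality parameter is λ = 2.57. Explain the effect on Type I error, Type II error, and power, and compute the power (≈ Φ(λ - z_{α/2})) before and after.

Increasing α from 0.005 to 0.01:
• Type I error rate increases (α is the Type I rate by definition).
• Critical value moves from z_{α/2} = 2.807 to 2.576, so power = Φ(λ - z_{α/2}) goes from Φ(2.57 - 2.807) = 0.406 to Φ(2.57 - 2.576) = 0.498.
• Type II error rate β = 1 - power therefore decreases (0.594 → 0.502).
Appropriate when false negatives are costly — here, a spam email lands in the inbox.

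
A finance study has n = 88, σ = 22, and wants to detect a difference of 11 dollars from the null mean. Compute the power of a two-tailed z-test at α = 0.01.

SE = σ/√n = 22/√88 = 2.345. Non-centrality λ = d/SE = 11/2.345 = 4.69. Power ≈ Φ(λ - z_{α/2}) = Φ(4.69 - 2.576) = Φ(2.114) = 0.983.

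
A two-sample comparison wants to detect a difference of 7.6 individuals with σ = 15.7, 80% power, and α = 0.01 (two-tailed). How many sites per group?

n per group = 2(z_α/2 + z_β)²σ²/d² = 2×(2.576 + 0.84)²×15.7²/7.6² = 99.6 → n = 100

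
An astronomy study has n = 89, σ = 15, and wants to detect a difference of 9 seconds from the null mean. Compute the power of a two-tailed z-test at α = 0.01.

SE = σ/√n = 15/√89 = 1.59. Non-centrality λ = d/SE = 9/1.59 = 5.66. Power ≈ Φ(λ - z_{α/2}) = Φ(5.66 - 2.576) = Φ(3.084) = 0.999.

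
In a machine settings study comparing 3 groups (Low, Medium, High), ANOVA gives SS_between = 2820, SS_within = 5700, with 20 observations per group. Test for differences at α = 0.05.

df_between = 2, df_within = 57. F = MS_between/MS_within = 1410.0/100.0 = 14.1. F_crit ≈ 3.159. Reject H₀. At least one mean differs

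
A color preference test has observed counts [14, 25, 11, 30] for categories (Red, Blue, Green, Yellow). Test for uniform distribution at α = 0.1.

Expected = 20 each. χ² = Σ(O-E)²/E = 12.1. df = 3, critical value = 6.251. Reject H₀.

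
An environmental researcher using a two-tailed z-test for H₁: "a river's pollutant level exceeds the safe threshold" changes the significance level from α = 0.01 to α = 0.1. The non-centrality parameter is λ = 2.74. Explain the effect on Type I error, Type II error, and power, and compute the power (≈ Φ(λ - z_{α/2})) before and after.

Increasing α from 0.01 to 0.1:
• Type I error rate increases (α is the Type I rate by definition).
• Critical value moves from z_{α/2} = 2.576 to 1.645, so power = Φ(λ - z_{α/2}) goes from Φ(2.74 - 2.576) = 0.565 to Φ(2.74 - 1.645) = 0.863.
• Type II error rate β = 1 - power therefore decreases (0.435 → 0.137).
Appropriate when false negatives are costly — here, allowing unsafe pollution to continue.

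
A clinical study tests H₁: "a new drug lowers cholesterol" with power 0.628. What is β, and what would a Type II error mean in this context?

β = 1 - power = 1 - 0.628 = 0.372. A Type II error is failing to reject H₀ when H₀ is false (false negative) — here, failing to conclude that a new drug lowers cholesterol when in fact it is true. Consequence: shelving an effective drug — patients miss out on a treatment that would have helped.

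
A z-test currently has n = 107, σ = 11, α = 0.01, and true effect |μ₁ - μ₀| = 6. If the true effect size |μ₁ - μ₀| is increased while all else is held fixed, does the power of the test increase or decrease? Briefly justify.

Power increases: a larger true effect increases the non-centrality λ = |μ₁ - μ₀|/(σ/√n).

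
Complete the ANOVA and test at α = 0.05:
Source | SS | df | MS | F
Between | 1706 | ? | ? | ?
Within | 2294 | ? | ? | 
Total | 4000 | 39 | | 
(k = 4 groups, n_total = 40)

df_between = 3, df_within = 36. MS_between = 568.67, MS_within = 63.72. F = 8.924, F_crit ≈ 2.866. Reject H₀.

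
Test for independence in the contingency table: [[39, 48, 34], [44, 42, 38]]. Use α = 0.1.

χ² = 0.887. df = 2, critical = 4.605. Fail to reject H₀. No evidence of dependence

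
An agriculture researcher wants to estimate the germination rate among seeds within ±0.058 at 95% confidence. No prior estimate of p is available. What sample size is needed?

Conservative approach: use p = 0.5 (maximizes p(1-p) = 0.25). n = z²(0.25)/E² = 1.96²×0.25/0.058² = 285.5 → n = 286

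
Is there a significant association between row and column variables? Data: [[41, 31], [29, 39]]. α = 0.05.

χ² = 2.859. df = 1, critical = 3.841. Fail to reject H₀. No evidence of dependence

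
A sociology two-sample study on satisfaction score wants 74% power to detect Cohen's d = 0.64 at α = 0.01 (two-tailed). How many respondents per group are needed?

z_{α/2} = 2.576, z_β = Φ⁻¹(0.74) = 0.643. For medium effect (d = 0.64): n per group = 2(z_{α/2} + z_β)²/d² = 2(2.576 + 0.643)²/0.64² = 50.6 → 51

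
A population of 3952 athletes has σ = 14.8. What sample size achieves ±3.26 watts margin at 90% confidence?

Without FPC: n₀ = (1.645×14.8/3.26)² = 55.772. With FPC: n = n₀N/(n₀+N-1) = 55.01 → n = 56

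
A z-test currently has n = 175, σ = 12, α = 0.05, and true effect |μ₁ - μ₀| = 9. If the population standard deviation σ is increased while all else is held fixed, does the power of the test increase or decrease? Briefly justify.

Power decreases: a larger σ inflates the standard error σ/√n, pulling the sampling distribution under H₁ back toward the critical value.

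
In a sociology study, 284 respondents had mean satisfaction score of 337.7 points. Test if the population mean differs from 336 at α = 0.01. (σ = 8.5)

z = (x̄ - μ₀)/(σ/√n) = (337.7 - 336)/(8.5/√284) = 3.37. Critical value: ±2.576. Since |3.37| > 2.576, Reject H₀.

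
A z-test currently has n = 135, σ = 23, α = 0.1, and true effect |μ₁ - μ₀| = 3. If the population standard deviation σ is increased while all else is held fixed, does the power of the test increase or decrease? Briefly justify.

Power decreases: a larger σ inflates the standard error σ/√n, pulling the sampling distribution under H₁ back toward the critical value.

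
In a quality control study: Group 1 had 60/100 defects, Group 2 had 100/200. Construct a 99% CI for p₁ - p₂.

p̂₁ = 0.6, p̂₂ = 0.5. Difference = 0.1. CI = (-0.056, 0.256)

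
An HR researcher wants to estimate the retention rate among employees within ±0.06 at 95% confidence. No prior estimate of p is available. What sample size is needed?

Conservative approach: use p = 0.5 (maximizes p(1-p) = 0.25). n = z²(0.25)/E² = 1.96²×0.25/0.06² = 266.8 → n = 267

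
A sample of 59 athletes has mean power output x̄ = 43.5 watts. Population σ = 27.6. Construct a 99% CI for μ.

CI = x̄ ± z*(σ/√n) = 43.5 ± 2.576(27.6/√59) = 43.5 ± 9.26 = (34.24, 52.76)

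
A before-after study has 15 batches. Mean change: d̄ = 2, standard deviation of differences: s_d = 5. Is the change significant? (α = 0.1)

t = d̄/(s_d/√n) = 2/(5/√15) = 1.549. df = 14, critical t = ±1.761. Fail to reject H₀.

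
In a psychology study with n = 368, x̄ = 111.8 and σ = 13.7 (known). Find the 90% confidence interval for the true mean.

CI = x̄ ± z*(σ/√n) = 111.8 ± 1.645(13.7/√368) = 111.8 ± 1.17 = (110.63, 112.97)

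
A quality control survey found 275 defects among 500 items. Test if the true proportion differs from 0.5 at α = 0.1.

p̂ = 0.55, p₀ = 0.5. z = (p̂ - p₀)/√(p₀(1-p₀)/n) = 2.236. Critical: ±1.645. Reject H₀.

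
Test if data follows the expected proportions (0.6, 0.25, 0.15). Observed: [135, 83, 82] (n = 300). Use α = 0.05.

Expected: [180.0, 75.0, 45.0]. χ² = 42.526. df = 2, critical = 5.991. Reject H₀.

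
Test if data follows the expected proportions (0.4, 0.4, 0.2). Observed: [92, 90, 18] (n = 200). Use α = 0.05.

Expected: [80.0, 80.0, 40.0]. χ² = 15.15. df = 2, critical = 5.991. Reject H₀.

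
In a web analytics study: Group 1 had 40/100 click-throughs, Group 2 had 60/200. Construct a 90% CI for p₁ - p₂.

p̂₁ = 0.4, p̂₂ = 0.3. Difference = 0.1. CI = (0.003, 0.197)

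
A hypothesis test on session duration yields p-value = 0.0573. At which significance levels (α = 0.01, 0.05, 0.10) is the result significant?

p = 0.0573. Significant at: α = 0.1.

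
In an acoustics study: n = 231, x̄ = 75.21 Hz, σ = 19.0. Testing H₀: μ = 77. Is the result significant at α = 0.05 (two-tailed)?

z = (75.21 - 77)/(19.0/√231) = -1.432. Since |z| ≤ 1.96, not significant at α = 0.05.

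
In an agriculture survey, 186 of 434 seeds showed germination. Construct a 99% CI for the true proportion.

p̂ = 0.429. CI = p̂ ± z*√(p̂(1-p̂)/n) = (0.367, 0.49)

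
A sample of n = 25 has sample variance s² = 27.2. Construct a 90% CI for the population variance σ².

df = 24. χ²_{0.05} = 36.415, χ²_{0.95} = 13.848. CI for σ² = ((n-1)s²/χ²_{α/2}, (n-1)s²/χ²_{1-α/2}) = (24·27.2/36.415, 24·27.2/13.848) = (17.93, 47.14)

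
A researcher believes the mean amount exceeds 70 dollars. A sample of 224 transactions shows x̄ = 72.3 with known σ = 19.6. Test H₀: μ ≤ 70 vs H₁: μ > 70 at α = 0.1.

z = 1.756. Critical value: 1.28. Reject H₀.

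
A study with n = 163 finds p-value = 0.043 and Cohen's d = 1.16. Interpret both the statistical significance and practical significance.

Statistically significant (p = 0.043 < 0.05). Cohen's d = 1.16 indicates a large effect size. Both statistical and practical significance should be considered.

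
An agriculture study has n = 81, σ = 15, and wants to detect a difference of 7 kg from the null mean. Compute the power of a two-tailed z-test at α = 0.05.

SE = σ/√n = 15/√81 = 1.667. Non-centrality λ = d/SE = 7/1.667 = 4.2. Power ≈ Φ(λ - z_{α/2}) = Φ(4.2 - 1.96) = Φ(2.24) = 0.987.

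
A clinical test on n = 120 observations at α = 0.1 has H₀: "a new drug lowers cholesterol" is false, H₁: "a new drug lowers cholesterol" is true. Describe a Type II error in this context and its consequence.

Type II error: failing to reject H₀ when it is false — concluding that a new drug lowers cholesterol is not supported when in fact it is. Consequence: shelving an effective drug — patients miss out on a treatment that would have helped.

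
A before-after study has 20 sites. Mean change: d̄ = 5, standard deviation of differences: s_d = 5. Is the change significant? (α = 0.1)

t = d̄/(s_d/√n) = 5/(5/√20) = 4.472. df = 19, critical t = ±1.729. Reject H₀.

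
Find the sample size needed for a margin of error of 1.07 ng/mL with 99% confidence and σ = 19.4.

n = (z*σ/E)² = (2.576×19.4/1.07)² = 2181.4 → n = 2182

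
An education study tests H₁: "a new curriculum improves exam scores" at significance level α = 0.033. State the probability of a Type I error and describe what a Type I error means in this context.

P(Type I error) = α = 0.033. A Type I error is rejecting H₀ when H₀ is actually true (false positive) — here, concluding that a new curriculum improves exam scores when in fact this is not the case. Consequence: adopting a curriculum that gives no real benefit — disruption for nothing.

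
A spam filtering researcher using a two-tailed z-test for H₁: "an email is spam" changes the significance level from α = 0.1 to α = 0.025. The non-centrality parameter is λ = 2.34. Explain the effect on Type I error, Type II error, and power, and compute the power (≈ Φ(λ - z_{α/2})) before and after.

Decreasing α from 0.1 to 0.025:
• Type I error rate decreases (α is the Type I rate by definition).
• Critical value moves from z_{α/2} = 1.645 to 2.241, so power = Φ(λ - z_{α/2}) goes from Φ(2.34 - 1.645) = 0.756 to Φ(2.34 - 2.241) = 0.539.
• Type II error rate β = 1 - power therefore increases (0.244 → 0.461).
Appropriate when false positives are costly — here, a legitimate email is sent to the spam folder and the user misses it.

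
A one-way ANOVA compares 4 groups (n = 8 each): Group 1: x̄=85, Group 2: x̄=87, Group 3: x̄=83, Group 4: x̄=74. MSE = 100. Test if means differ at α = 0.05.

Grand mean = 82.25. SS_between = 790.0, MS_between = 263.33. F = 2.633, F_crit ≈ 2.947. Fail to reject H₀.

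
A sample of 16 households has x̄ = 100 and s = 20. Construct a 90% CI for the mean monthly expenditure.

CI = x̄ ± t*(s/√n) = 100 ± 1.753(20/√16) = (91.23, 108.77)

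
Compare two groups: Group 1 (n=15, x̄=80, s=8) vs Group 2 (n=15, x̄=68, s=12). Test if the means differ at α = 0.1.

Pooled sp = 10.2. t = 3.223, df = 28. Critical t = ±1.701. Reject H₀.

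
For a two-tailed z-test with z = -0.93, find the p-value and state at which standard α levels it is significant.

p = 2·P(Z > |-0.93|) = 2·(1 - Φ(0.93)) ≈ 0.3524. Not significant at any standard level.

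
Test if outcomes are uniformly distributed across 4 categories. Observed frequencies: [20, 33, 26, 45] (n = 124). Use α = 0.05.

Expected = 31 each. χ² = Σ(O-E)²/E = 11.161. df = 3, critical value = 7.815. Reject H₀.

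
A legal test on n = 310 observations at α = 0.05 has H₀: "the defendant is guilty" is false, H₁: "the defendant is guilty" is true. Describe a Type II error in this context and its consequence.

Type II error: failing to reject H₀ when it is false — concluding that the defendant is guilty is not supported when in fact it is. Consequence: acquitting a guilty person.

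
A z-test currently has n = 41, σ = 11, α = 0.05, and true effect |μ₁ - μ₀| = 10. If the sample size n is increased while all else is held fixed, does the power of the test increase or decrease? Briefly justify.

Power increases: a larger n shrinks the standard error σ/√n, moving the sampling distribution under H₁ further from the critical value.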